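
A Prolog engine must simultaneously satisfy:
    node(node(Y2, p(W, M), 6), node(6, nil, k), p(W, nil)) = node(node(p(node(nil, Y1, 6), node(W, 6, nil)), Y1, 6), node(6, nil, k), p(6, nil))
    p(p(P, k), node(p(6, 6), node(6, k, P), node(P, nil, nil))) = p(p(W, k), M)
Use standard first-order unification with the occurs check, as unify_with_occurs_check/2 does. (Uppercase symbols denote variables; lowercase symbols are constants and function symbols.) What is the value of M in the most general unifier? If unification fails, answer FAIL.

Decompose node/3: node(Y2, p(W, M), 6) = node(p(node(nil, Y1, 6), node(W, 6, nil)), Y1, 6),  node(6, nil, k) = node(6, nil, k),  p(W, nil) = p(6, nil).
Decompose node/3: Y2 = p(node(nil, Y1, 6), node(W, 6, nil)),  p(W, M) = Y1,  6 = 6.
Bind Y2 := p(node(nil, Y1, 6), node(W, 6, nil)); no other remaining equation mentions Y2.
Bind Y1 := p(W, M); no other remaining equation mentions Y1. Substituting into the earlier binding gives Y2 := p(node(nil, p(W, M), 6), node(W, 6, nil)).
Delete trivial equation 6 = 6.
Delete trivial equation node(6, nil, k) = node(6, nil, k).
Decompose p/2: W = 6,  nil = nil.
Bind W := 6; substituting into the one remaining equation that mentions W gives: p(p(P, k), node(p(6, 6), node(6, k, P), node(P, nil, nil))) = p(p(6, k), M). Substituting into the earlier bindings gives Y2 := p(node(nil, p(6, M), 6), node(6, 6, nil)), Y1 := p(6, M).
Delete trivial equation nil = nil.
Decompose p/2: p(P, k) = p(6, k),  node(p(6, 6), node(6, k, P), node(P, nil, nil)) = M.
Decompose p/2: P = 6,  k = k.
Bind P := 6; substituting into the one remaining equation that mentions P gives: node(p(6, 6), node(6, k, 6), node(6, nil, nil)) = M.
Delete trivial equation k = k.
Bind M := node(p(6, 6), node(6, k, 6), node(6, nil, nil)). Substituting into the earlier bindings gives Y2 := p(node(nil, p(6, node(p(6, 6), node(6, k, 6), node(6, nil, nil))), 6), node(6, 6, nil)), Y1 := p(6, node(p(6, 6), node(6, k, 6), node(6, nil, nil))).
MGU = { Y2 = p(node(nil, p(6, node(p(6, 6), node(6, k, 6), node(6, nil, nil))), 6), node(6, 6, nil)), Y1 = p(6, node(p(6, 6), node(6, k, 6), node(6, nil, nil))), W = 6, P = 6, M = node(p(6, 6), node(6, k, 6), node(6, nil, nil)) }, so M = node(p(6, 6), node(6, k, 6), node(6, nil, nil)).

node(p(6, 6), node(6, k, 6), node(6, nil, nil))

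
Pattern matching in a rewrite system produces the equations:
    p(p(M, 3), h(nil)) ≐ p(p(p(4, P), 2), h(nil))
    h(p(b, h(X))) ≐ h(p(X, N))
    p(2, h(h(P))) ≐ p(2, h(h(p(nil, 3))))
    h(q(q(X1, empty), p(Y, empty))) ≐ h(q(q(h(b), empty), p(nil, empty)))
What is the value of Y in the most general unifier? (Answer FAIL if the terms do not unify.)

FAIL

Decompose p/2: p(M, 3) ≐ p(p(4, P), 2),  h(nil) ≐ h(nil).
Decompose p/2: M ≐ p(4, P),  3 ≐ 2.
Bind M := p(4, P); no other remaining equation mentions M.
Clash: constants 3 and 2 differ; no unifier exists.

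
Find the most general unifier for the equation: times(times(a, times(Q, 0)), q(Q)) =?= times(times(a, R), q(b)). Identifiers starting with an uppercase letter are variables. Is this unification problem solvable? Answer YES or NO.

Decompose times/2: times(a, times(Q, 0)) =?= times(a, R),  q(Q) =?= q(b).
Decompose times/2: a =?= a,  times(Q, 0) =?= R.
Delete trivial equation a =?= a.
Bind R := times(Q, 0); no other remaining equation mentions R.
Decompose q/1: Q =?= b.
Bind Q := b. Substituting into the earlier binding gives R := times(b, 0).
No equations remain and no clash or occurs-check failure arose, so a unifier exists.

YES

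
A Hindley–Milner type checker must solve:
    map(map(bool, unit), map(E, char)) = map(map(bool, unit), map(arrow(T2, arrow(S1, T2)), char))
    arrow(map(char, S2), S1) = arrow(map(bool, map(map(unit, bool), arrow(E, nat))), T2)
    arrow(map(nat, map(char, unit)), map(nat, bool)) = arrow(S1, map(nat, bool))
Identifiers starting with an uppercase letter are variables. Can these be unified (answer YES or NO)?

Decompose map/2: map(bool, unit) = map(bool, unit),  map(E, char) = map(arrow(T2, arrow(S1, T2)), char).
Delete trivial equation map(bool, unit) = map(bool, unit).
Decompose map/2: E = arrow(T2, arrow(S1, T2)),  char = char.
Bind E := arrow(T2, arrow(S1, T2)); substituting into the one remaining equation that mentions E gives: arrow(map(char, S2), S1) = arrow(map(bool, map(map(unit, bool), arrow(arrow(T2, arrow(S1, T2)), nat))), T2).
Delete trivial equation char = char.
Decompose arrow/2: map(char, S2) = map(bool, map(map(unit, bool), arrow(arrow(T2, arrow(S1, T2)), nat))),  S1 = T2.
Decompose map/2: char = bool,  S2 = map(map(unit, bool), arrow(arrow(T2, arrow(S1, T2)), nat)).
Clash: constants char and bool differ; no unifier exists.

NO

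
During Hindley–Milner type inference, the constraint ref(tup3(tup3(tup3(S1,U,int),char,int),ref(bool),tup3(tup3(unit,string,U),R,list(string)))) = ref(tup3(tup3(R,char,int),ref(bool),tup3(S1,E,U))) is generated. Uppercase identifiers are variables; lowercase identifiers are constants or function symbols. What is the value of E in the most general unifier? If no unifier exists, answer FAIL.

Decompose ref/1: tup3(tup3(tup3(S1,U,int),char,int),ref(bool),tup3(tup3(unit,string,U),R,list(string))) = tup3(tup3(R,char,int),ref(bool),tup3(S1,E,U)).
Decompose tup3/3: tup3(tup3(S1,U,int),char,int) = tup3(R,char,int),  ref(bool) = ref(bool),  tup3(tup3(unit,string,U),R,list(string)) = tup3(S1,E,U).
Decompose tup3/3: tup3(S1,U,int) = R,  char = char,  int = int.
Bind R := tup3(S1,U,int); substituting into the one remaining equation that mentions R gives: tup3(tup3(unit,string,U),tup3(S1,U,int),list(string)) = tup3(S1,E,U).
Delete trivial equation char = char.
Delete trivial equation int = int.
Delete trivial equation ref(bool) = ref(bool).
Decompose tup3/3: tup3(unit,string,U) = S1,  tup3(S1,U,int) = E,  list(string) = U.
Bind S1 := tup3(unit,string,U); substituting into the one remaining equation that mentions S1 gives: tup3(tup3(unit,string,U),U,int) = E. Substituting into the earlier binding gives R := tup3(tup3(unit,string,U),U,int).
Bind E := tup3(tup3(unit,string,U),U,int); no other remaining equation mentions E.
Bind U := list(string). Substituting into the earlier bindings gives R := tup3(tup3(unit,string,list(string)),list(string),int), S1 := tup3(unit,string,list(string)), E := tup3(tup3(unit,string,list(string)),list(string),int).
MGU = { R := tup3(tup3(unit,string,list(string)),list(string),int), S1 := tup3(unit,string,list(string)), E := tup3(tup3(unit,string,list(string)),list(string),int), U := list(string) }, so E := tup3(tup3(unit,string,list(string)),list(string),int).

tup3(tup3(unit,string,list(string)),list(string),int)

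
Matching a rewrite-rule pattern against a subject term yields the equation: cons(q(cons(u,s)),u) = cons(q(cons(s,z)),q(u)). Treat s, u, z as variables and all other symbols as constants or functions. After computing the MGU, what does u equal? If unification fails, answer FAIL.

Decompose cons/2: q(cons(u,s)) = q(cons(s,z)),  u = q(u).
Decompose q/1: cons(u,s) = cons(s,z).
Decompose cons/2: u = s,  s = z.
Bind u := s; substituting into the one remaining equation that mentions u gives: s = q(s).
Bind s := z; substituting into the remaining equation gives: z = q(z). Substituting into the earlier binding gives u := z.
Occurs check fails: z occurs in q(z); the equation z = q(z) has no finite solution.

FAIL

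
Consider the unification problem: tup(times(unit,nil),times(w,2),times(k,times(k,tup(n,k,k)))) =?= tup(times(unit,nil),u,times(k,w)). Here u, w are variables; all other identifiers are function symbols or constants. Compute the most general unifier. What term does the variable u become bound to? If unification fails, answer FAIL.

times(times(k,tup(n,k,k)),2)

Decompose tup/3: times(unit,nil) =?= times(unit,nil),  times(w,2) =?= u,  times(k,times(k,tup(n,k,k))) =?= times(k,w).
Delete trivial equation times(unit,nil) =?= times(unit,nil).
Bind u := times(w,2); no other remaining equation mentions u.
Decompose times/2: k =?= k,  times(k,tup(n,k,k)) =?= w.
Delete trivial equation k =?= k.
Bind w := times(k,tup(n,k,k)). Substituting into the earlier binding gives u := times(times(k,tup(n,k,k)),2).
MGU = { u := times(times(k,tup(n,k,k)),2), w := times(k,tup(n,k,k)) }, so u := times(times(k,tup(n,k,k)),2).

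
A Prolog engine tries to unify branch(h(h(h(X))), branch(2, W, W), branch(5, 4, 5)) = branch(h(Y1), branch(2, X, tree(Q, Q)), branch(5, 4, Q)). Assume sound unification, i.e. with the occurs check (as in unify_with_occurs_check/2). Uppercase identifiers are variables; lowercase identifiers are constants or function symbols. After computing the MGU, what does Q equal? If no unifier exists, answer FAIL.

Decompose branch/3: h(h(h(X))) = h(Y1),  branch(2, W, W) = branch(2, X, tree(Q, Q)),  branch(5, 4, 5) = branch(5, 4, Q).
Decompose h/1: h(h(X)) = Y1.
Bind Y1 := h(h(X)); no other remaining equation mentions Y1.
Decompose branch/3: 2 = 2,  W = X,  W = tree(Q, Q).
Delete trivial equation 2 = 2.
Bind W := X; substituting into the one remaining equation that mentions W gives: X = tree(Q, Q).
Bind X := tree(Q, Q); no other remaining equation mentions X. Substituting into the earlier bindings gives Y1 := h(h(tree(Q, Q))), W := tree(Q, Q).
Decompose branch/3: 5 = 5,  4 = 4,  5 = Q.
Delete trivial equation 5 = 5.
Delete trivial equation 4 = 4.
Bind Q := 5. Substituting into the earlier bindings gives Y1 := h(h(tree(5, 5))), W := tree(5, 5), X := tree(5, 5).
MGU = { Y1 = h(h(tree(5, 5))), W = tree(5, 5), X = tree(5, 5), Q = 5 }, so Q = 5.

5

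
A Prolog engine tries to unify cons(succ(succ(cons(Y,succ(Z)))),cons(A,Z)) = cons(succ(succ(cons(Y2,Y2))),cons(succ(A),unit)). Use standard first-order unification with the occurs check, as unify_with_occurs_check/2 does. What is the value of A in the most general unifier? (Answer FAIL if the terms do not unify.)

FAIL

Decompose cons/2: succ(succ(cons(Y,succ(Z)))) = succ(succ(cons(Y2,Y2))),  cons(A,Z) = cons(succ(A),unit).
Decompose succ/1: succ(cons(Y,succ(Z))) = succ(cons(Y2,Y2)).
Decompose succ/1: cons(Y,succ(Z)) = cons(Y2,Y2).
Decompose cons/2: Y = Y2,  succ(Z) = Y2.
Bind Y := Y2; no other remaining equation mentions Y.
Bind Y2 := succ(Z); no other remaining equation mentions Y2. Substituting into the earlier binding gives Y := succ(Z).
Decompose cons/2: A = succ(A),  Z = unit.
Occurs check fails: A occurs in succ(A); the equation A = succ(A) has no finite solution.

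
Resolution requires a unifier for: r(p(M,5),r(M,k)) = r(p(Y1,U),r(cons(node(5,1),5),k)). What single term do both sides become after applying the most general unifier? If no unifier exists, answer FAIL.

Decompose r/2: p(M,5) = p(Y1,U),  r(M,k) = r(cons(node(5,1),5),k).
Decompose p/2: M = Y1,  5 = U.
Bind M := Y1; substituting into the one remaining equation that mentions M gives: r(Y1,k) = r(cons(node(5,1),5),k).
Bind U := 5; no other remaining equation mentions U.
Decompose r/2: Y1 = cons(node(5,1),5),  k = k.
Bind Y1 := cons(node(5,1),5); no other remaining equation mentions Y1. Substituting into the earlier binding gives M := cons(node(5,1),5).
Delete trivial equation k = k.
Applying the MGU to either side gives r(p(cons(node(5,1),5),5),r(cons(node(5,1),5),k)).

r(p(cons(node(5,1),5),5),r(cons(node(5,1),5),k))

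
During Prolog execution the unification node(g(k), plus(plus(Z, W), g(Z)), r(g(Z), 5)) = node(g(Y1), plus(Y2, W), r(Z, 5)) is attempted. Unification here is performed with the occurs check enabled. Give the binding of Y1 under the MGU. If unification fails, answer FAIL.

Decompose node/3: g(k) = g(Y1),  plus(plus(Z, W), g(Z)) = plus(Y2, W),  r(g(Z), 5) = r(Z, 5).
Decompose g/1: k = Y1.
Bind Y1 := k; no other remaining equation mentions Y1.
Decompose plus/2: plus(Z, W) = Y2,  g(Z) = W.
Bind Y2 := plus(Z, W); no other remaining equation mentions Y2.
Bind W := g(Z); no other remaining equation mentions W. Substituting into the earlier binding gives Y2 := plus(Z, g(Z)).
Decompose r/2: g(Z) = Z,  5 = 5.
Occurs check fails: Z occurs in g(Z); the equation Z = g(Z) has no finite solution.

FAIL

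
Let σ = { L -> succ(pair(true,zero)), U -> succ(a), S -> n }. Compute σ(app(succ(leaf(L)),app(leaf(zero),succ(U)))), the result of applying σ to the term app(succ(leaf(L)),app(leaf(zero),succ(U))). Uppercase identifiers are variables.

app(succ(leaf(succ(pair(true,zero)))),app(leaf(zero),succ(succ(a))))

Replace each occurrence of L with succ(pair(true,zero)).
Replace each occurrence of U with succ(a).
Result: app(succ(leaf(succ(pair(true,zero)))),app(leaf(zero),succ(succ(a)))).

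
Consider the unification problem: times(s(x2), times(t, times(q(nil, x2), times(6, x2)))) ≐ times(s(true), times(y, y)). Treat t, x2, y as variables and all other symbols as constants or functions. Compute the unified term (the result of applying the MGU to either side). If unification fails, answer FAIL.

times(s(true), times(times(q(nil, true), times(6, true)), times(q(nil, true), times(6, true))))

Decompose times/2: s(x2) ≐ s(true),  times(t, times(q(nil, x2), times(6, x2))) ≐ times(y, y).
Decompose s/1: x2 ≐ true.
Bind x2 := true; substituting into the remaining equation gives: times(t, times(q(nil, true), times(6, true))) ≐ times(y, y).
Decompose times/2: t ≐ y,  times(q(nil, true), times(6, true)) ≐ y.
Bind t := y; no other remaining equation mentions t.
Bind y := times(q(nil, true), times(6, true)). Substituting into the earlier binding gives t := times(q(nil, true), times(6, true)).
Applying the MGU to either side gives times(s(true), times(times(q(nil, true), times(6, true)), times(q(nil, true), times(6, true)))).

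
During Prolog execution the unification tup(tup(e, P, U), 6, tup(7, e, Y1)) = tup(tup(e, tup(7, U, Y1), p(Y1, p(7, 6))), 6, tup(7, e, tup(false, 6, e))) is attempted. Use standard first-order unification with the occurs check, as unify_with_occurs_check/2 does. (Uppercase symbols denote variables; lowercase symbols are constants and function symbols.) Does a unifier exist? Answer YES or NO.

Decompose tup/3: tup(e, P, U) = tup(e, tup(7, U, Y1), p(Y1, p(7, 6))),  6 = 6,  tup(7, e, Y1) = tup(7, e, tup(false, 6, e)).
Decompose tup/3: e = e,  P = tup(7, U, Y1),  U = p(Y1, p(7, 6)).
Delete trivial equation e = e.
Bind P := tup(7, U, Y1); no other remaining equation mentions P.
Bind U := p(Y1, p(7, 6)); no other remaining equation mentions U. Substituting into the earlier binding gives P := tup(7, p(Y1, p(7, 6)), Y1).
Delete trivial equation 6 = 6.
Decompose tup/3: 7 = 7,  e = e,  Y1 = tup(false, 6, e).
Delete trivial equation 7 = 7.
Delete trivial equation e = e.
Bind Y1 := tup(false, 6, e). Substituting into the earlier bindings gives P := tup(7, p(tup(false, 6, e), p(7, 6)), tup(false, 6, e)), U := p(tup(false, 6, e), p(7, 6)).
No equations remain and no clash or occurs-check failure arose, so a unifier exists.

YES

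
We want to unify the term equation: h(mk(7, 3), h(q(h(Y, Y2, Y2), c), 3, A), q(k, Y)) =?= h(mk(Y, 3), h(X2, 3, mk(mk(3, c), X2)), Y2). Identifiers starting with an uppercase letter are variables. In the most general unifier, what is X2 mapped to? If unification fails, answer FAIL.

q(h(7, q(k, 7), q(k, 7)), c)

Decompose h/3: mk(7, 3) =?= mk(Y, 3),  h(q(h(Y, Y2, Y2), c), 3, A) =?= h(X2, 3, mk(mk(3, c), X2)),  q(k, Y) =?= Y2.
Decompose mk/2: 7 =?= Y,  3 =?= 3.
Bind Y := 7; substituting into the 2 remaining equations that mention Y gives: h(q(h(7, Y2, Y2), c), 3, A) =?= h(X2, 3, mk(mk(3, c), X2)),  q(k, 7) =?= Y2.
Delete trivial equation 3 =?= 3.
Decompose h/3: q(h(7, Y2, Y2), c) =?= X2,  3 =?= 3,  A =?= mk(mk(3, c), X2).
Bind X2 := q(h(7, Y2, Y2), c); substituting into the one remaining equation that mentions X2 gives: A =?= mk(mk(3, c), q(h(7, Y2, Y2), c)).
Delete trivial equation 3 =?= 3.
Bind A := mk(mk(3, c), q(h(7, Y2, Y2), c)); no other remaining equation mentions A.
Bind Y2 := q(k, 7). Substituting into the earlier bindings gives X2 := q(h(7, q(k, 7), q(k, 7)), c), A := mk(mk(3, c), q(h(7, q(k, 7), q(k, 7)), c)).
MGU = { Y := 7, X2 := q(h(7, q(k, 7), q(k, 7)), c), A := mk(mk(3, c), q(h(7, q(k, 7), q(k, 7)), c)), Y2 := q(k, 7) }, so X2 := q(h(7, q(k, 7), q(k, 7)), c).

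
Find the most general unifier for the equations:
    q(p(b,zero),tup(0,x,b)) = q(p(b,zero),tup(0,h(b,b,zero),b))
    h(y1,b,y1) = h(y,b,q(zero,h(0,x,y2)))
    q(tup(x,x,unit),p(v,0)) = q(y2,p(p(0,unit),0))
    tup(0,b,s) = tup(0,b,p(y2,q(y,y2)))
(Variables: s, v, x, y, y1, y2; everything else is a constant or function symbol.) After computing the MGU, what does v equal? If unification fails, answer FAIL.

p(0,unit)

Decompose q/2: p(b,zero) = p(b,zero),  tup(0,x,b) = tup(0,h(b,b,zero),b).
Delete trivial equation p(b,zero) = p(b,zero).
Decompose tup/3: 0 = 0,  x = h(b,b,zero),  b = b.
Delete trivial equation 0 = 0.
Bind x := h(b,b,zero); substituting into the 2 remaining equations that mention x gives: h(y1,b,y1) = h(y,b,q(zero,h(0,h(b,b,zero),y2))),  q(tup(h(b,b,zero),h(b,b,zero),unit),p(v,0)) = q(y2,p(p(0,unit),0)).
Delete trivial equation b = b.
Decompose h/3: y1 = y,  b = b,  y1 = q(zero,h(0,h(b,b,zero),y2)).
Bind y1 := y; substituting into the one remaining equation that mentions y1 gives: y = q(zero,h(0,h(b,b,zero),y2)).
Delete trivial equation b = b.
Bind y := q(zero,h(0,h(b,b,zero),y2)); substituting into the one remaining equation that mentions y gives: tup(0,b,s) = tup(0,b,p(y2,q(q(zero,h(0,h(b,b,zero),y2)),y2))). Substituting into the earlier binding gives y1 := q(zero,h(0,h(b,b,zero),y2)).
Decompose q/2: tup(h(b,b,zero),h(b,b,zero),unit) = y2,  p(v,0) = p(p(0,unit),0).
Bind y2 := tup(h(b,b,zero),h(b,b,zero),unit); substituting into the one remaining equation that mentions y2 gives: tup(0,b,s) = tup(0,b,p(tup(h(b,b,zero),h(b,b,zero),unit),q(q(zero,h(0,h(b,b,zero),tup(h(b,b,zero),h(b,b,zero),unit))),tup(h(b,b,zero),h(b,b,zero),unit)))). Substituting into the earlier bindings gives y1 := q(zero,h(0,h(b,b,zero),tup(h(b,b,zero),h(b,b,zero),unit))), y := q(zero,h(0,h(b,b,zero),tup(h(b,b,zero),h(b,b,zero),unit))).
Decompose p/2: v = p(0,unit),  0 = 0.
Bind v := p(0,unit); no other remaining equation mentions v.
Delete trivial equation 0 = 0.
Decompose tup/3: 0 = 0,  b = b,  s = p(tup(h(b,b,zero),h(b,b,zero),unit),q(q(zero,h(0,h(b,b,zero),tup(h(b,b,zero),h(b,b,zero),unit))),tup(h(b,b,zero),h(b,b,zero),unit))).
Delete trivial equation 0 = 0.
Delete trivial equation b = b.
Bind s := p(tup(h(b,b,zero),h(b,b,zero),unit),q(q(zero,h(0,h(b,b,zero),tup(h(b,b,zero),h(b,b,zero),unit))),tup(h(b,b,zero),h(b,b,zero),unit))).
MGU = { x -> h(b,b,zero), y1 -> q(zero,h(0,h(b,b,zero),tup(h(b,b,zero),h(b,b,zero),unit))), y -> q(zero,h(0,h(b,b,zero),tup(h(b,b,zero),h(b,b,zero),unit))), y2 -> tup(h(b,b,zero),h(b,b,zero),unit), v -> p(0,unit), s -> p(tup(h(b,b,zero),h(b,b,zero),unit),q(q(zero,h(0,h(b,b,zero),tup(h(b,b,zero),h(b,b,zero),unit))),tup(h(b,b,zero),h(b,b,zero),unit))) }, so v -> p(0,unit).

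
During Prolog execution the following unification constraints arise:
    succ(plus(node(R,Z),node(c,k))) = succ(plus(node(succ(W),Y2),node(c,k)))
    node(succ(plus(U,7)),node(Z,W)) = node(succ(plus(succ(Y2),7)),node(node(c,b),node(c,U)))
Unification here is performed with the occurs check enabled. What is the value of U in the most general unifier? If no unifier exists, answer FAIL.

succ(node(c,b))

Decompose succ/1: plus(node(R,Z),node(c,k)) = plus(node(succ(W),Y2),node(c,k)).
Decompose plus/2: node(R,Z) = node(succ(W),Y2),  node(c,k) = node(c,k).
Decompose node/2: R = succ(W),  Z = Y2.
Bind R := succ(W); no other remaining equation mentions R.
Bind Z := Y2; substituting into the one remaining equation that mentions Z gives: node(succ(plus(U,7)),node(Y2,W)) = node(succ(plus(succ(Y2),7)),node(node(c,b),node(c,U))).
Delete trivial equation node(c,k) = node(c,k).
Decompose node/2: succ(plus(U,7)) = succ(plus(succ(Y2),7)),  node(Y2,W) = node(node(c,b),node(c,U)).
Decompose succ/1: plus(U,7) = plus(succ(Y2),7).
Decompose plus/2: U = succ(Y2),  7 = 7.
Bind U := succ(Y2); substituting into the one remaining equation that mentions U gives: node(Y2,W) = node(node(c,b),node(c,succ(Y2))).
Delete trivial equation 7 = 7.
Decompose node/2: Y2 = node(c,b),  W = node(c,succ(Y2)).
Bind Y2 := node(c,b); substituting into the remaining equation gives: W = node(c,succ(node(c,b))). Substituting into the earlier bindings gives Z := node(c,b), U := succ(node(c,b)).
Bind W := node(c,succ(node(c,b))). Substituting into the earlier binding gives R := succ(node(c,succ(node(c,b)))).
MGU = { R -> succ(node(c,succ(node(c,b)))), Z -> node(c,b), U -> succ(node(c,b)), Y2 -> node(c,b), W -> node(c,succ(node(c,b))) }, so U -> succ(node(c,b)).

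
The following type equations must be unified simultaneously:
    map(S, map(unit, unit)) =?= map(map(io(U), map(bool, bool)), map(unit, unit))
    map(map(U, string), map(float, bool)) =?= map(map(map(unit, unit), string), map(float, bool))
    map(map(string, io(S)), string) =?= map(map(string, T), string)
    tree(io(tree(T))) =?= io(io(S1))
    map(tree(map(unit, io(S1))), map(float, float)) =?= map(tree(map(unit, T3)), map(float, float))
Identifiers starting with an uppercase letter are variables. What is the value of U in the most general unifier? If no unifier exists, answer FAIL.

Decompose map/2: S =?= map(io(U), map(bool, bool)),  map(unit, unit) =?= map(unit, unit).
Bind S := map(io(U), map(bool, bool)); substituting into the one remaining equation that mentions S gives: map(map(string, io(map(io(U), map(bool, bool)))), string) =?= map(map(string, T), string).
Delete trivial equation map(unit, unit) =?= map(unit, unit).
Decompose map/2: map(U, string) =?= map(map(unit, unit), string),  map(float, bool) =?= map(float, bool).
Decompose map/2: U =?= map(unit, unit),  string =?= string.
Bind U := map(unit, unit); substituting into the one remaining equation that mentions U gives: map(map(string, io(map(io(map(unit, unit)), map(bool, bool)))), string) =?= map(map(string, T), string). Substituting into the earlier binding gives S := map(io(map(unit, unit)), map(bool, bool)).
Delete trivial equation string =?= string.
Delete trivial equation map(float, bool) =?= map(float, bool).
Decompose map/2: map(string, io(map(io(map(unit, unit)), map(bool, bool)))) =?= map(string, T),  string =?= string.
Decompose map/2: string =?= string,  io(map(io(map(unit, unit)), map(bool, bool))) =?= T.
Delete trivial equation string =?= string.
Bind T := io(map(io(map(unit, unit)), map(bool, bool))); substituting into the one remaining equation that mentions T gives: tree(io(tree(io(map(io(map(unit, unit)), map(bool, bool)))))) =?= io(io(S1)).
Delete trivial equation string =?= string.
Clash: head symbols differ (tree/1 vs io/1); no unifier exists.

FAIL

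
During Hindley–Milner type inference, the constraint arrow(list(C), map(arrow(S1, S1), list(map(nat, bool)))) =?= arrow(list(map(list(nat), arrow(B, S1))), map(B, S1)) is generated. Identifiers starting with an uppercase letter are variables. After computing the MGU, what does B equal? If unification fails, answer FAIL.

arrow(list(map(nat, bool)), list(map(nat, bool)))

Decompose arrow/2: list(C) =?= list(map(list(nat), arrow(B, S1))),  map(arrow(S1, S1), list(map(nat, bool))) =?= map(B, S1).
Decompose list/1: C =?= map(list(nat), arrow(B, S1)).
Bind C := map(list(nat), arrow(B, S1)); no other remaining equation mentions C.
Decompose map/2: arrow(S1, S1) =?= B,  list(map(nat, bool)) =?= S1.
Bind B := arrow(S1, S1); no other remaining equation mentions B. Substituting into the earlier binding gives C := map(list(nat), arrow(arrow(S1, S1), S1)).
Bind S1 := list(map(nat, bool)). Substituting into the earlier bindings gives C := map(list(nat), arrow(arrow(list(map(nat, bool)), list(map(nat, bool))), list(map(nat, bool)))), B := arrow(list(map(nat, bool)), list(map(nat, bool))).
MGU = { C ↦ map(list(nat), arrow(arrow(list(map(nat, bool)), list(map(nat, bool))), list(map(nat, bool)))), B ↦ arrow(list(map(nat, bool)), list(map(nat, bool))), S1 ↦ list(map(nat, bool)) }, so B ↦ arrow(list(map(nat, bool)), list(map(nat, bool))).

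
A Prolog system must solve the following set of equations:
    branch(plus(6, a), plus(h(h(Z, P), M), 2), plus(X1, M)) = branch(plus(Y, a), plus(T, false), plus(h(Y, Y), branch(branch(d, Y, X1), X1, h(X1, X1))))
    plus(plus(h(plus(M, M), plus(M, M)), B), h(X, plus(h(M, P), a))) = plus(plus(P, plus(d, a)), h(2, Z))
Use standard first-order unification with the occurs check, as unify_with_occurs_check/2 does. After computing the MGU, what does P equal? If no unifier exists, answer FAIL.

Decompose branch/3: plus(6, a) = plus(Y, a),  plus(h(h(Z, P), M), 2) = plus(T, false),  plus(X1, M) = plus(h(Y, Y), branch(branch(d, Y, X1), X1, h(X1, X1))).
Decompose plus/2: 6 = Y,  a = a.
Bind Y := 6; substituting into the one remaining equation that mentions Y gives: plus(X1, M) = plus(h(6, 6), branch(branch(d, 6, X1), X1, h(X1, X1))).
Delete trivial equation a = a.
Decompose plus/2: h(h(Z, P), M) = T,  2 = false.
Bind T := h(h(Z, P), M); no other remaining equation mentions T.
Clash: constants 2 and false differ; no unifier exists.

FAIL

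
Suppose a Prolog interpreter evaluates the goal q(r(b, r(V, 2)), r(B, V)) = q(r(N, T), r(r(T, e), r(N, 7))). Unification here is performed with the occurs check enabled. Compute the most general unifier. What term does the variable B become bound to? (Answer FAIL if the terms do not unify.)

r(r(r(b, 7), 2), e)

Decompose q/2: r(b, r(V, 2)) = r(N, T),  r(B, V) = r(r(T, e), r(N, 7)).
Decompose r/2: b = N,  r(V, 2) = T.
Bind N := b; substituting into the one remaining equation that mentions N gives: r(B, V) = r(r(T, e), r(b, 7)).
Bind T := r(V, 2); substituting into the remaining equation gives: r(B, V) = r(r(r(V, 2), e), r(b, 7)).
Decompose r/2: B = r(r(V, 2), e),  V = r(b, 7).
Bind B := r(r(V, 2), e); no other remaining equation mentions B.
Bind V := r(b, 7). Substituting into the earlier bindings gives T := r(r(b, 7), 2), B := r(r(r(b, 7), 2), e).
MGU = { N ↦ b, T ↦ r(r(b, 7), 2), B ↦ r(r(r(b, 7), 2), e), V ↦ r(b, 7) }, so B ↦ r(r(r(b, 7), 2), e).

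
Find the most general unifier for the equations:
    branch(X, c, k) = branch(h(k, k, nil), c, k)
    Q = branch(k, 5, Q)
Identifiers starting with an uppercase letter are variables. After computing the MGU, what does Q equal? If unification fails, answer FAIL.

Decompose branch/3: X = h(k, k, nil),  c = c,  k = k.
Bind X := h(k, k, nil); no other remaining equation mentions X.
Delete trivial equation c = c.
Delete trivial equation k = k.
Occurs check fails: Q occurs in branch(k, 5, Q); the equation Q = branch(k, 5, Q) has no finite solution.

FAIL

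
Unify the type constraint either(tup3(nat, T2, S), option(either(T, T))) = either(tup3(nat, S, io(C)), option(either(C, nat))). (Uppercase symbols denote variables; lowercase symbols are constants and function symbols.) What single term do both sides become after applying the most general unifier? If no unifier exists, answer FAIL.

Decompose either/2: tup3(nat, T2, S) = tup3(nat, S, io(C)),  option(either(T, T)) = option(either(C, nat)).
Decompose tup3/3: nat = nat,  T2 = S,  S = io(C).
Delete trivial equation nat = nat.
Bind T2 := S; no other remaining equation mentions T2.
Bind S := io(C); no other remaining equation mentions S. Substituting into the earlier binding gives T2 := io(C).
Decompose option/1: either(T, T) = either(C, nat).
Decompose either/2: T = C,  T = nat.
Bind T := C; substituting into the remaining equation gives: C = nat.
Bind C := nat. Substituting into the earlier bindings gives T2 := io(nat), S := io(nat), T := nat.
Applying the MGU to either side gives either(tup3(nat, io(nat), io(nat)), option(either(nat, nat))).

either(tup3(nat, io(nat), io(nat)), option(either(nat, nat)))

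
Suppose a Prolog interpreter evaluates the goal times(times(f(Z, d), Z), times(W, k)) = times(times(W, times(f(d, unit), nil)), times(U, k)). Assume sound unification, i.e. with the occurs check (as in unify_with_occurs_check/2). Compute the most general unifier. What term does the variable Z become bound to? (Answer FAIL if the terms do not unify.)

times(f(d, unit), nil)

Decompose times/2: times(f(Z, d), Z) = times(W, times(f(d, unit), nil)),  times(W, k) = times(U, k).
Decompose times/2: f(Z, d) = W,  Z = times(f(d, unit), nil).
Bind W := f(Z, d); substituting into the one remaining equation that mentions W gives: times(f(Z, d), k) = times(U, k).
Bind Z := times(f(d, unit), nil); substituting into the remaining equation gives: times(f(times(f(d, unit), nil), d), k) = times(U, k). Substituting into the earlier binding gives W := f(times(f(d, unit), nil), d).
Decompose times/2: f(times(f(d, unit), nil), d) = U,  k = k.
Bind U := f(times(f(d, unit), nil), d); no other remaining equation mentions U.
Delete trivial equation k = k.
MGU = { W = f(times(f(d, unit), nil), d), Z = times(f(d, unit), nil), U = f(times(f(d, unit), nil), d) }, so Z = times(f(d, unit), nil).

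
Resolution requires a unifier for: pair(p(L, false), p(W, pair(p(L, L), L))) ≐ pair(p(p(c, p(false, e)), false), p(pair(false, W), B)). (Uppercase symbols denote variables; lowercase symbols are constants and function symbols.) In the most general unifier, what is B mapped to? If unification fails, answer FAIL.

FAIL

Decompose pair/2: p(L, false) ≐ p(p(c, p(false, e)), false),  p(W, pair(p(L, L), L)) ≐ p(pair(false, W), B).
Decompose p/2: L ≐ p(c, p(false, e)),  false ≐ false.
Bind L := p(c, p(false, e)); substituting into the one remaining equation that mentions L gives: p(W, pair(p(p(c, p(false, e)), p(c, p(false, e))), p(c, p(false, e)))) ≐ p(pair(false, W), B).
Delete trivial equation false ≐ false.
Decompose p/2: W ≐ pair(false, W),  pair(p(p(c, p(false, e)), p(c, p(false, e))), p(c, p(false, e))) ≐ B.
Occurs check fails: W occurs in pair(false, W); the equation W ≐ pair(false, W) has no finite solution.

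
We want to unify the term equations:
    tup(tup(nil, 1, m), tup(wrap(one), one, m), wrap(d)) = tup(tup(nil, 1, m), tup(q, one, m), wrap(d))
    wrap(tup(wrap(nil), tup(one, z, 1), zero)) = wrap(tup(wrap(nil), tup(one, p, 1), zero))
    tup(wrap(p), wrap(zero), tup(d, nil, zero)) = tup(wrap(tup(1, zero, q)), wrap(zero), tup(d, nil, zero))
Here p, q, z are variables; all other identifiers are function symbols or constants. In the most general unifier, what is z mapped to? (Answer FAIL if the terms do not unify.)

Decompose tup/3: tup(nil, 1, m) = tup(nil, 1, m),  tup(wrap(one), one, m) = tup(q, one, m),  wrap(d) = wrap(d).
Delete trivial equation tup(nil, 1, m) = tup(nil, 1, m).
Decompose tup/3: wrap(one) = q,  one = one,  m = m.
Bind q := wrap(one); substituting into the one remaining equation that mentions q gives: tup(wrap(p), wrap(zero), tup(d, nil, zero)) = tup(wrap(tup(1, zero, wrap(one))), wrap(zero), tup(d, nil, zero)).
Delete trivial equation one = one.
Delete trivial equation m = m.
Delete trivial equation wrap(d) = wrap(d).
Decompose wrap/1: tup(wrap(nil), tup(one, z, 1), zero) = tup(wrap(nil), tup(one, p, 1), zero).
Decompose tup/3: wrap(nil) = wrap(nil),  tup(one, z, 1) = tup(one, p, 1),  zero = zero.
Delete trivial equation wrap(nil) = wrap(nil).
Decompose tup/3: one = one,  z = p,  1 = 1.
Delete trivial equation one = one.
Bind z := p; no other remaining equation mentions z.
Delete trivial equation 1 = 1.
Delete trivial equation zero = zero.
Decompose tup/3: wrap(p) = wrap(tup(1, zero, wrap(one))),  wrap(zero) = wrap(zero),  tup(d, nil, zero) = tup(d, nil, zero).
Decompose wrap/1: p = tup(1, zero, wrap(one)).
Bind p := tup(1, zero, wrap(one)); no other remaining equation mentions p. Substituting into the earlier binding gives z := tup(1, zero, wrap(one)).
Delete trivial equation wrap(zero) = wrap(zero).
Delete trivial equation tup(d, nil, zero) = tup(d, nil, zero).
MGU = { q -> wrap(one), z -> tup(1, zero, wrap(one)), p -> tup(1, zero, wrap(one)) }, so z -> tup(1, zero, wrap(one)).

tup(1, zero, wrap(one))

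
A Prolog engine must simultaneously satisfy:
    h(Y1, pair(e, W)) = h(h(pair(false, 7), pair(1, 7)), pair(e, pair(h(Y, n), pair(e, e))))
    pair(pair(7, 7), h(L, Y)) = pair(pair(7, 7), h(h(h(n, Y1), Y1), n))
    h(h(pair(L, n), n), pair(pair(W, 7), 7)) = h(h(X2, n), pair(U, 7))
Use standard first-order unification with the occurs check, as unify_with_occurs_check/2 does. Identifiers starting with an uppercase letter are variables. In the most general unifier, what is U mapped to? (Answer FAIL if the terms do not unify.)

pair(pair(h(n, n), pair(e, e)), 7)

Decompose h/2: Y1 = h(pair(false, 7), pair(1, 7)),  pair(e, W) = pair(e, pair(h(Y, n), pair(e, e))).
Bind Y1 := h(pair(false, 7), pair(1, 7)); substituting into the one remaining equation that mentions Y1 gives: pair(pair(7, 7), h(L, Y)) = pair(pair(7, 7), h(h(h(n, h(pair(false, 7), pair(1, 7))), h(pair(false, 7), pair(1, 7))), n)).
Decompose pair/2: e = e,  W = pair(h(Y, n), pair(e, e)).
Delete trivial equation e = e.
Bind W := pair(h(Y, n), pair(e, e)); substituting into the one remaining equation that mentions W gives: h(h(pair(L, n), n), pair(pair(pair(h(Y, n), pair(e, e)), 7), 7)) = h(h(X2, n), pair(U, 7)).
Decompose pair/2: pair(7, 7) = pair(7, 7),  h(L, Y) = h(h(h(n, h(pair(false, 7), pair(1, 7))), h(pair(false, 7), pair(1, 7))), n).
Delete trivial equation pair(7, 7) = pair(7, 7).
Decompose h/2: L = h(h(n, h(pair(false, 7), pair(1, 7))), h(pair(false, 7), pair(1, 7))),  Y = n.
Bind L := h(h(n, h(pair(false, 7), pair(1, 7))), h(pair(false, 7), pair(1, 7))); substituting into the one remaining equation that mentions L gives: h(h(pair(h(h(n, h(pair(false, 7), pair(1, 7))), h(pair(false, 7), pair(1, 7))), n), n), pair(pair(pair(h(Y, n), pair(e, e)), 7), 7)) = h(h(X2, n), pair(U, 7)).
Bind Y := n; substituting into the remaining equation gives: h(h(pair(h(h(n, h(pair(false, 7), pair(1, 7))), h(pair(false, 7), pair(1, 7))), n), n), pair(pair(pair(h(n, n), pair(e, e)), 7), 7)) = h(h(X2, n), pair(U, 7)). Substituting into the earlier binding gives W := pair(h(n, n), pair(e, e)).
Decompose h/2: h(pair(h(h(n, h(pair(false, 7), pair(1, 7))), h(pair(false, 7), pair(1, 7))), n), n) = h(X2, n),  pair(pair(pair(h(n, n), pair(e, e)), 7), 7) = pair(U, 7).
Decompose h/2: pair(h(h(n, h(pair(false, 7), pair(1, 7))), h(pair(false, 7), pair(1, 7))), n) = X2,  n = n.
Bind X2 := pair(h(h(n, h(pair(false, 7), pair(1, 7))), h(pair(false, 7), pair(1, 7))), n); no other remaining equation mentions X2.
Delete trivial equation n = n.
Decompose pair/2: pair(pair(h(n, n), pair(e, e)), 7) = U,  7 = 7.
Bind U := pair(pair(h(n, n), pair(e, e)), 7); no other remaining equation mentions U.
Delete trivial equation 7 = 7.
MGU = { Y1 ↦ h(pair(false, 7), pair(1, 7)), W ↦ pair(h(n, n), pair(e, e)), L ↦ h(h(n, h(pair(false, 7), pair(1, 7))), h(pair(false, 7), pair(1, 7))), Y ↦ n, X2 ↦ pair(h(h(n, h(pair(false, 7), pair(1, 7))), h(pair(false, 7), pair(1, 7))), n), U ↦ pair(pair(h(n, n), pair(e, e)), 7) }, so U ↦ pair(pair(h(n, n), pair(e, e)), 7).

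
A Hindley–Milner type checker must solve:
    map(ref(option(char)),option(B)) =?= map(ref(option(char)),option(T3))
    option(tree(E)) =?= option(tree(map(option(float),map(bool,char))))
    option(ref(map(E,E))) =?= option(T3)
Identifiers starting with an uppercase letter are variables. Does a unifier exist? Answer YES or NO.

YES

Decompose map/2: ref(option(char)) =?= ref(option(char)),  option(B) =?= option(T3).
Delete trivial equation ref(option(char)) =?= ref(option(char)).
Decompose option/1: B =?= T3.
Bind B := T3; no other remaining equation mentions B.
Decompose option/1: tree(E) =?= tree(map(option(float),map(bool,char))).
Decompose tree/1: E =?= map(option(float),map(bool,char)).
Bind E := map(option(float),map(bool,char)); substituting into the remaining equation gives: option(ref(map(map(option(float),map(bool,char)),map(option(float),map(bool,char))))) =?= option(T3).
Decompose option/1: ref(map(map(option(float),map(bool,char)),map(option(float),map(bool,char)))) =?= T3.
Bind T3 := ref(map(map(option(float),map(bool,char)),map(option(float),map(bool,char)))). Substituting into the earlier binding gives B := ref(map(map(option(float),map(bool,char)),map(option(float),map(bool,char)))).
No equations remain and no clash or occurs-check failure arose, so a unifier exists.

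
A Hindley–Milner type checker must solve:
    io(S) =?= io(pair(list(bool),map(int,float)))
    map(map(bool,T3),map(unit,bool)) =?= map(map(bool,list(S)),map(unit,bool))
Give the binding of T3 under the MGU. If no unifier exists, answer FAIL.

Decompose io/1: S =?= pair(list(bool),map(int,float)).
Bind S := pair(list(bool),map(int,float)); substituting into the remaining equation gives: map(map(bool,T3),map(unit,bool)) =?= map(map(bool,list(pair(list(bool),map(int,float)))),map(unit,bool)).
Decompose map/2: map(bool,T3) =?= map(bool,list(pair(list(bool),map(int,float)))),  map(unit,bool) =?= map(unit,bool).
Decompose map/2: bool =?= bool,  T3 =?= list(pair(list(bool),map(int,float))).
Delete trivial equation bool =?= bool.
Bind T3 := list(pair(list(bool),map(int,float))); no other remaining equation mentions T3.
Delete trivial equation map(unit,bool) =?= map(unit,bool).
MGU = { S := pair(list(bool),map(int,float)), T3 := list(pair(list(bool),map(int,float))) }, so T3 := list(pair(list(bool),map(int,float))).

list(pair(list(bool),map(int,float)))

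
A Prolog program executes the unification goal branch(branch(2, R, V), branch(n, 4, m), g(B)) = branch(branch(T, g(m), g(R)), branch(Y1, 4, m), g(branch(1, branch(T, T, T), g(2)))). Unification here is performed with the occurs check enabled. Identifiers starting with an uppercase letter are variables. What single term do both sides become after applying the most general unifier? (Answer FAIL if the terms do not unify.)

branch(branch(2, g(m), g(g(m))), branch(n, 4, m), g(branch(1, branch(2, 2, 2), g(2))))

Decompose branch/3: branch(2, R, V) = branch(T, g(m), g(R)),  branch(n, 4, m) = branch(Y1, 4, m),  g(B) = g(branch(1, branch(T, T, T), g(2))).
Decompose branch/3: 2 = T,  R = g(m),  V = g(R).
Bind T := 2; substituting into the one remaining equation that mentions T gives: g(B) = g(branch(1, branch(2, 2, 2), g(2))).
Bind R := g(m); substituting into the one remaining equation that mentions R gives: V = g(g(m)).
Bind V := g(g(m)); no other remaining equation mentions V.
Decompose branch/3: n = Y1,  4 = 4,  m = m.
Bind Y1 := n; no other remaining equation mentions Y1.
Delete trivial equation 4 = 4.
Delete trivial equation m = m.
Decompose g/1: B = branch(1, branch(2, 2, 2), g(2)).
Bind B := branch(1, branch(2, 2, 2), g(2)).
Applying the MGU to either side gives branch(branch(2, g(m), g(g(m))), branch(n, 4, m), g(branch(1, branch(2, 2, 2), g(2)))).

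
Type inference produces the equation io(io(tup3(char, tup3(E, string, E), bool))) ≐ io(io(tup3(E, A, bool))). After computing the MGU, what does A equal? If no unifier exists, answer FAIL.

Decompose io/1: io(tup3(char, tup3(E, string, E), bool)) ≐ io(tup3(E, A, bool)).
Decompose io/1: tup3(char, tup3(E, string, E), bool) ≐ tup3(E, A, bool).
Decompose tup3/3: char ≐ E,  tup3(E, string, E) ≐ A,  bool ≐ bool.
Bind E := char; substituting into the one remaining equation that mentions E gives: tup3(char, string, char) ≐ A.
Bind A := tup3(char, string, char); no other remaining equation mentions A.
Delete trivial equation bool ≐ bool.
MGU = { E := char, A := tup3(char, string, char) }, so A := tup3(char, string, char).

tup3(char, string, char)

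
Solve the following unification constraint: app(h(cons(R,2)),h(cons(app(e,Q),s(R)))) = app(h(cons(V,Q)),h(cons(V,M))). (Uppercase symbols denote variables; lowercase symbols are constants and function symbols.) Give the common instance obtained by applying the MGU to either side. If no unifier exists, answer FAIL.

Decompose app/2: h(cons(R,2)) = h(cons(V,Q)),  h(cons(app(e,Q),s(R))) = h(cons(V,M)).
Decompose h/1: cons(R,2) = cons(V,Q).
Decompose cons/2: R = V,  2 = Q.
Bind R := V; substituting into the one remaining equation that mentions R gives: h(cons(app(e,Q),s(V))) = h(cons(V,M)).
Bind Q := 2; substituting into the remaining equation gives: h(cons(app(e,2),s(V))) = h(cons(V,M)).
Decompose h/1: cons(app(e,2),s(V)) = cons(V,M).
Decompose cons/2: app(e,2) = V,  s(V) = M.
Bind V := app(e,2); substituting into the remaining equation gives: s(app(e,2)) = M. Substituting into the earlier binding gives R := app(e,2).
Bind M := s(app(e,2)).
Applying the MGU to either side gives app(h(cons(app(e,2),2)),h(cons(app(e,2),s(app(e,2))))).

app(h(cons(app(e,2),2)),h(cons(app(e,2),s(app(e,2)))))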